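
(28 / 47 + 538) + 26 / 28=355007 / 658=539.52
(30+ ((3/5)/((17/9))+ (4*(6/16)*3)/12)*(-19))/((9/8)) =3817/255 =14.97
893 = 893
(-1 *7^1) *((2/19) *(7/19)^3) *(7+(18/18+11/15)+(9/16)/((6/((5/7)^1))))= -10142167/31277040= -0.32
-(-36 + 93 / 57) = 653 / 19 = 34.37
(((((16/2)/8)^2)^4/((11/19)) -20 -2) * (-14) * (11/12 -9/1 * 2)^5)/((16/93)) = -17519991945596875/7299072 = -2400304031.20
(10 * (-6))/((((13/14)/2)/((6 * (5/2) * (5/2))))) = -63000/13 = -4846.15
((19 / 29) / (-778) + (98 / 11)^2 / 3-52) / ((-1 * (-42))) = -209201761 / 343980252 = -0.61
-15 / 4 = -3.75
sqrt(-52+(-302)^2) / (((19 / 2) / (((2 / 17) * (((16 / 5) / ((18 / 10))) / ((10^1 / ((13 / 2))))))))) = 832 * sqrt(633) / 4845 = 4.32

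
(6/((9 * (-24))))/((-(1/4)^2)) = 4/9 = 0.44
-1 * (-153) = 153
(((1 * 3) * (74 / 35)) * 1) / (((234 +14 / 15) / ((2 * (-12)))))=-3996 / 6167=-0.65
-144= -144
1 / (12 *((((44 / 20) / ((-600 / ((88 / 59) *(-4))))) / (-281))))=-2072375 / 1936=-1070.44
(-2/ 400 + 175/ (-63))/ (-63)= 5009/ 113400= 0.04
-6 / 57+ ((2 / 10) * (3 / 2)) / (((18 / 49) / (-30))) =-935 / 38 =-24.61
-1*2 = -2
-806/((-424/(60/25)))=1209/265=4.56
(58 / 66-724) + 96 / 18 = -23687 / 33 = -717.79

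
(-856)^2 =732736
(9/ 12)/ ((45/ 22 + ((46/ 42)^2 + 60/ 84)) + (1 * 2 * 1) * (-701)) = -14553/ 27127582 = -0.00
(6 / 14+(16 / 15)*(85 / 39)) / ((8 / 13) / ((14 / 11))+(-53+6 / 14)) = -451 / 8532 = -0.05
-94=-94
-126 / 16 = -63 / 8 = -7.88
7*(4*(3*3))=252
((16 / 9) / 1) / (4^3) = 1 / 36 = 0.03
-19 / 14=-1.36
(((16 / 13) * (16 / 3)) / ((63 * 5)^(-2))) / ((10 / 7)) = 5927040 / 13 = 455926.15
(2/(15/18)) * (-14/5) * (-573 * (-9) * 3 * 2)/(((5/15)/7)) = -109163376/25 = -4366535.04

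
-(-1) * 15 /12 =5 /4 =1.25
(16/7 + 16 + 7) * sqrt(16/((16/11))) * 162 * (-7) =-28674 * sqrt(11) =-95100.90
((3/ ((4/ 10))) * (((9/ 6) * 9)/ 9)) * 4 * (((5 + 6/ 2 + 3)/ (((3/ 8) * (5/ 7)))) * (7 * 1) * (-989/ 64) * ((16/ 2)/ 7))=-228459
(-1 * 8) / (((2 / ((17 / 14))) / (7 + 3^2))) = -544 / 7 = -77.71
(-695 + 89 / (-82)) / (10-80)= 57079 / 5740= 9.94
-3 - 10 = -13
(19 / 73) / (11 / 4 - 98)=-76 / 27813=-0.00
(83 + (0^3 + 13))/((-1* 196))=-24/49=-0.49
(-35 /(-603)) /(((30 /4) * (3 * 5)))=14 /27135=0.00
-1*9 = -9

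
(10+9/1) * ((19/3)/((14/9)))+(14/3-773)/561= 1790419/23562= 75.99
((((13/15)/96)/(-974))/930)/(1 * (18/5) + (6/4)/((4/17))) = -13/13011198480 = -0.00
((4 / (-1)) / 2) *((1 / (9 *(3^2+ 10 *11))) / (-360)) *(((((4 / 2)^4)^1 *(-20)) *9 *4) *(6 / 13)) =-128 / 4641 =-0.03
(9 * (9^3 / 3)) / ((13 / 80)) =174960 / 13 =13458.46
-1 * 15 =-15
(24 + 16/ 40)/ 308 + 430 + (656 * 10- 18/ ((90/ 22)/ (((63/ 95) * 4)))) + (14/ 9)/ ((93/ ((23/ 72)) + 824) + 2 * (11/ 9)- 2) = 14734989710482/ 2111511325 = 6978.41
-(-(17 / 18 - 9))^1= -145 / 18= -8.06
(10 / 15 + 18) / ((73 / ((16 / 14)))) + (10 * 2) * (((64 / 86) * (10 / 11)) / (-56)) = 0.05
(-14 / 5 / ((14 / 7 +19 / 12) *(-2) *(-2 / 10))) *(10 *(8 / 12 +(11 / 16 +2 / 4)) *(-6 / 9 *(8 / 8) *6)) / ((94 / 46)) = 143290 / 2021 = 70.90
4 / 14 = 2 / 7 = 0.29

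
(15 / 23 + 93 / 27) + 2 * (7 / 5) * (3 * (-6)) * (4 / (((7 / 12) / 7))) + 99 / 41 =-2412.69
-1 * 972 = -972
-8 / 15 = -0.53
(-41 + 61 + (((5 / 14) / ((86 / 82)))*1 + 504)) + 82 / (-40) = 522.29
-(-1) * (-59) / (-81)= 59 / 81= 0.73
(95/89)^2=9025/7921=1.14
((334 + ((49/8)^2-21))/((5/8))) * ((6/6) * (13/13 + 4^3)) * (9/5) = 2624661/40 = 65616.52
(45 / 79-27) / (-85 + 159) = -1044 / 2923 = -0.36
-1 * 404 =-404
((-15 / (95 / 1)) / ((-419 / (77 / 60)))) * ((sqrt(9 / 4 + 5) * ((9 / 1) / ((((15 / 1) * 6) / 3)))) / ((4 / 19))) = 231 * sqrt(29) / 670400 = 0.00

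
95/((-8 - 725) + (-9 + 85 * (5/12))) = -1140/8479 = -0.13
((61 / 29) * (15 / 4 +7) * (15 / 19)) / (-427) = -645 / 15428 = -0.04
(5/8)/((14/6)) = 15/56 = 0.27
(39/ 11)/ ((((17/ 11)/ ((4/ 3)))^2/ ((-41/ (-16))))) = 5863/ 867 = 6.76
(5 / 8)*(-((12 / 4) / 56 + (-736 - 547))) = 359225 / 448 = 801.84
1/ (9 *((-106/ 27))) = -0.03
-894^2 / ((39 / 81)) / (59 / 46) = -1294199.62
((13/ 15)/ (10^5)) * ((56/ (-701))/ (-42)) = 13/ 788625000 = 0.00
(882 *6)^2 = 28005264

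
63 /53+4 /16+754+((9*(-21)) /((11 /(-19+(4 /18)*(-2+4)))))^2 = 2626776901 /25652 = 102400.47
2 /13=0.15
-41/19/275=-41/5225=-0.01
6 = 6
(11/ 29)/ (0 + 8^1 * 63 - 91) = 11/ 11977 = 0.00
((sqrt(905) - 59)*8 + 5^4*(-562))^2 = 123708423204 - 5627552*sqrt(905) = 123539128330.87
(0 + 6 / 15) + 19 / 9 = 113 / 45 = 2.51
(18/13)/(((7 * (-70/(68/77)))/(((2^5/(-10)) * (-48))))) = -470016/1226225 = -0.38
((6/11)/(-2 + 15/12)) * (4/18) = -16/99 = -0.16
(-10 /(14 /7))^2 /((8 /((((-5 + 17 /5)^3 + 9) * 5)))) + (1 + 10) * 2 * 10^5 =17600613 /8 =2200076.62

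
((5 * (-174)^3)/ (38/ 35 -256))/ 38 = 76825350/ 28253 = 2719.19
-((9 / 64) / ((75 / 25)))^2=-9 / 4096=-0.00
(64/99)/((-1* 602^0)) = -64/99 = -0.65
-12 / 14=-6 / 7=-0.86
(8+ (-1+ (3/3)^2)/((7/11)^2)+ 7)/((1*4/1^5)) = 15/4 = 3.75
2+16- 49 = -31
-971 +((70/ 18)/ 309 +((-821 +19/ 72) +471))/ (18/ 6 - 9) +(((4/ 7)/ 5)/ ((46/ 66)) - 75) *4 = -130245010531/ 107457840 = -1212.06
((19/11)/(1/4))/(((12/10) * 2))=95/33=2.88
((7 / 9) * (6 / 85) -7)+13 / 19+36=144086 / 4845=29.74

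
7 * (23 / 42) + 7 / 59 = 1399 / 354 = 3.95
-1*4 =-4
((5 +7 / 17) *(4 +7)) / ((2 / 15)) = 446.47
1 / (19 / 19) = 1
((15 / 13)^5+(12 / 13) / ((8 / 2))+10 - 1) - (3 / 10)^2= 415327863 / 37129300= 11.19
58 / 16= 29 / 8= 3.62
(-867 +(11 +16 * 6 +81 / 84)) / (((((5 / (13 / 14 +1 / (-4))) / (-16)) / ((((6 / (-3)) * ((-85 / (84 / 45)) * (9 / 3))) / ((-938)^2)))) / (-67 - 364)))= -220.59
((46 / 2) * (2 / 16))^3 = 12167 / 512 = 23.76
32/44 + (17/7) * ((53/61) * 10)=102526/4697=21.83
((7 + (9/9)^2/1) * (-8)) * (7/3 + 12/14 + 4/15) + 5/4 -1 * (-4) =-30241/140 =-216.01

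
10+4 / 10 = 52 / 5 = 10.40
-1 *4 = -4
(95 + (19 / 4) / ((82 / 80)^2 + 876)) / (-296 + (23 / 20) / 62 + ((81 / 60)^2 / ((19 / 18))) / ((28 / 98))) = -10470008634000 / 31952471215511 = -0.33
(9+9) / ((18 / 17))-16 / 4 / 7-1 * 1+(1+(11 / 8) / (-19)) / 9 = 49577 / 3192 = 15.53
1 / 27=0.04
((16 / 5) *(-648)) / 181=-10368 / 905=-11.46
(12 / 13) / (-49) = -12 / 637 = -0.02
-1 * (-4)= 4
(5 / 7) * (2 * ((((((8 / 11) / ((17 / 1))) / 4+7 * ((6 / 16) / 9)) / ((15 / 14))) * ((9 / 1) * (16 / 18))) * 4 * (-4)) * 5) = -434240 / 1683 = -258.02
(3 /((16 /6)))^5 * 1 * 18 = 531441 /16384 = 32.44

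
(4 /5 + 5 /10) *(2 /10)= 13 /50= 0.26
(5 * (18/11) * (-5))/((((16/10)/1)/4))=-102.27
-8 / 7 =-1.14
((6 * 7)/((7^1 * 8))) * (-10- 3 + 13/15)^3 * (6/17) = -3014284/6375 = -472.83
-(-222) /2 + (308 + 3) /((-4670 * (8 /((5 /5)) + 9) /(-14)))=4408322 /39695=111.05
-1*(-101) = 101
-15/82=-0.18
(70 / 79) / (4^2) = 35 / 632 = 0.06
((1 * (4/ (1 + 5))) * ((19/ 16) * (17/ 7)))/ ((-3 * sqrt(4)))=-323/ 1008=-0.32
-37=-37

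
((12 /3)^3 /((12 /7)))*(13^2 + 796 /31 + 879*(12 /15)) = 15587152 /465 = 33520.76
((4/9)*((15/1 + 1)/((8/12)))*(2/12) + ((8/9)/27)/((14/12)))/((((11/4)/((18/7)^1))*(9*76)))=2048/829521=0.00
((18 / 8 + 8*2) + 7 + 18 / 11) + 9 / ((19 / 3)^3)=26.92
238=238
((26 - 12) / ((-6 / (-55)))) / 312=0.41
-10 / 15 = -2 / 3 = -0.67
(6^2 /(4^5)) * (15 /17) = 135 /4352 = 0.03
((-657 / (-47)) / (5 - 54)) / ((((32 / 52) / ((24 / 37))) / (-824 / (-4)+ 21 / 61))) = -322516701 / 5197871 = -62.05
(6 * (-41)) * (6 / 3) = -492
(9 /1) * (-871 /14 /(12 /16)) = -5226 /7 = -746.57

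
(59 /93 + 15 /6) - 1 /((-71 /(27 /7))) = 294773 /92442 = 3.19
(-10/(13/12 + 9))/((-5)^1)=24/121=0.20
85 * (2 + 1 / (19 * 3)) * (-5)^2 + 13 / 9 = 4288.73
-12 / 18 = -2 / 3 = -0.67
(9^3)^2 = 531441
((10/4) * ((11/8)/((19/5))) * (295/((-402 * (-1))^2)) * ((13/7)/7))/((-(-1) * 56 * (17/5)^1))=5273125/2291705031168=0.00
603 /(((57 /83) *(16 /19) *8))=16683 /128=130.34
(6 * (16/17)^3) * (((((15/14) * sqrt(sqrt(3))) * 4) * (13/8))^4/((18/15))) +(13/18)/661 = 4128798306049469/140350152474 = 29417.84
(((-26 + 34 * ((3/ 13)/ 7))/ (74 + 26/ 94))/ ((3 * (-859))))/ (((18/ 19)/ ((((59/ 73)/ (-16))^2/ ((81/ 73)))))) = 879714839/ 2788277679061056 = 0.00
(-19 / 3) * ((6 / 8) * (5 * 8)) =-190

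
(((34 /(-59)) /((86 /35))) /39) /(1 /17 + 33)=-10115 /55605966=-0.00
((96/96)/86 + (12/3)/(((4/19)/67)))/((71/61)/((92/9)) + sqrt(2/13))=-2551894400718/2480279345 + 1723995591288 * sqrt(26)/2480279345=2515.36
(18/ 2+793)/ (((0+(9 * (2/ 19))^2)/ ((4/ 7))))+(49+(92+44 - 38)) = 372871/ 567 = 657.62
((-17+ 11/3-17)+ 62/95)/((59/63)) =-177639/5605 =-31.69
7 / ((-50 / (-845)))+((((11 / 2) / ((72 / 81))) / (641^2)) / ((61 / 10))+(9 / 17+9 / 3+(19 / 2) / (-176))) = 91320268523361 / 749907130720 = 121.78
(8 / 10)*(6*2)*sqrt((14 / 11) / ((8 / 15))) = 24*sqrt(1155) / 55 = 14.83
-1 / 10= -0.10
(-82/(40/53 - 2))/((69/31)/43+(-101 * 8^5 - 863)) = -2896609/145622546982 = -0.00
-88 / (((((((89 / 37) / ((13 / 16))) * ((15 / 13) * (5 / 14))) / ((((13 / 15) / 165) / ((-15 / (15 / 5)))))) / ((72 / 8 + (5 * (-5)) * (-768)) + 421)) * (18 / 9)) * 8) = 1116992149 / 12015000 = 92.97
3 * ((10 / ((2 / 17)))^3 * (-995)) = -1833163125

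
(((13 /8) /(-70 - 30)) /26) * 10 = -1 /160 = -0.01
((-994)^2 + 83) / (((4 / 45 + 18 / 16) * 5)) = 71144568 / 437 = 162802.22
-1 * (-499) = 499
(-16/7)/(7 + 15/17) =-136/469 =-0.29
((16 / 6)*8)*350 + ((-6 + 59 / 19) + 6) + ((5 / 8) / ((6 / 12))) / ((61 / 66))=51954199 / 6954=7471.12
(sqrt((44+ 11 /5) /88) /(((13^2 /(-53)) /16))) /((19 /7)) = -1484 * sqrt(210) /16055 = -1.34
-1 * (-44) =44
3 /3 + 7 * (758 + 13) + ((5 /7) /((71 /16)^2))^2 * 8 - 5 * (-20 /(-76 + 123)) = 316032834324814 /58523101343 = 5400.14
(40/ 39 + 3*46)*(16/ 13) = 86752/ 507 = 171.11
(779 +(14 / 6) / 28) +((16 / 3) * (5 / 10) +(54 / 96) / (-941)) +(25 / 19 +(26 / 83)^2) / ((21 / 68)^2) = 692284302952825 / 869076449136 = 796.57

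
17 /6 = 2.83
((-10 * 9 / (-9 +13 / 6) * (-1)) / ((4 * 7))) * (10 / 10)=-135 / 287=-0.47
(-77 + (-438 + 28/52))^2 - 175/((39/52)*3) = 402445796/1521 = 264592.90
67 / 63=1.06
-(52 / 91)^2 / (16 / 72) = -72 / 49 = -1.47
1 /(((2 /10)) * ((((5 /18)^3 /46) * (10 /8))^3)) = 1235679992784617472 /48828125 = 25306726252.23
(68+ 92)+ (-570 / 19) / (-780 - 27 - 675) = 39525 / 247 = 160.02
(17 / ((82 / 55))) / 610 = 187 / 10004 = 0.02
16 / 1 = 16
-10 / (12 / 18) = -15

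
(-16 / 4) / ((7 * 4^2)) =-1 / 28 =-0.04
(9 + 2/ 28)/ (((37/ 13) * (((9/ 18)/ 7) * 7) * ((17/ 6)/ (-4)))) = -39624/ 4403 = -9.00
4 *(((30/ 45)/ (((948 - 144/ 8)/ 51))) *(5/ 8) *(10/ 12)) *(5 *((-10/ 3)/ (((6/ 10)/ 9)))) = -10625/ 558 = -19.04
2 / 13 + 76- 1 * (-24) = 1302 / 13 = 100.15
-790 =-790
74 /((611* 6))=37 /1833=0.02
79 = 79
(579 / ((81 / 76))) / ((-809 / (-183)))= 122.89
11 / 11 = 1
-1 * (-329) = 329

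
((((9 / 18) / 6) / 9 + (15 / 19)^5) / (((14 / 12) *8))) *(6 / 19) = 84488599 / 7903708008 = 0.01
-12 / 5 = -2.40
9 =9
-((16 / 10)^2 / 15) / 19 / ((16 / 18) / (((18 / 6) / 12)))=-6 / 2375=-0.00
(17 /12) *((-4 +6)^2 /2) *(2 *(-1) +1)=-17 /6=-2.83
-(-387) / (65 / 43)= 16641 / 65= 256.02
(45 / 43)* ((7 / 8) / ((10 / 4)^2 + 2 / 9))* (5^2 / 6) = 23625 / 40076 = 0.59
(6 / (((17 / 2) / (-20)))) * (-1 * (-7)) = -98.82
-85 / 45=-17 / 9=-1.89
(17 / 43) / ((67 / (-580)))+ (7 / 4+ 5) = 38347 / 11524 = 3.33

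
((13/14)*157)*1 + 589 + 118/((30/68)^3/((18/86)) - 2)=577832413/874762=660.56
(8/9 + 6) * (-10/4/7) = -155/63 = -2.46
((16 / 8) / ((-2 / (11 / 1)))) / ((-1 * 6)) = 11 / 6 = 1.83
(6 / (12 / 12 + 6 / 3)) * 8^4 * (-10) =-81920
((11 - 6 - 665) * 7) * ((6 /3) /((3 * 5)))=-616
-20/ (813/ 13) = -260/ 813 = -0.32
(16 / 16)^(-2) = 1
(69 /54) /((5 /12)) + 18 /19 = 1144 /285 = 4.01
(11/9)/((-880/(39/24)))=-0.00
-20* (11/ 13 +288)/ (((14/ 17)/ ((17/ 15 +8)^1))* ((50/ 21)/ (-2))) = 3498158/ 65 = 53817.82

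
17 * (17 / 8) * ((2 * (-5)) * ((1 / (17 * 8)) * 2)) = -85 / 16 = -5.31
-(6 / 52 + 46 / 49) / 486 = -1343 / 619164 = -0.00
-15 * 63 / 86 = -10.99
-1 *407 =-407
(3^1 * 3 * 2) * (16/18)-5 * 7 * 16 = -544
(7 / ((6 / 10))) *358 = 12530 / 3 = 4176.67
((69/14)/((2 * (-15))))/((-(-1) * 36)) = -23/5040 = -0.00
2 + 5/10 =5/2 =2.50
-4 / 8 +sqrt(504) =-1 / 2 +6 * sqrt(14) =21.95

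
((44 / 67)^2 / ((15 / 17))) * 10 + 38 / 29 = 2420642 / 390543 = 6.20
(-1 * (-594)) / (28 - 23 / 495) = 294030 / 13837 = 21.25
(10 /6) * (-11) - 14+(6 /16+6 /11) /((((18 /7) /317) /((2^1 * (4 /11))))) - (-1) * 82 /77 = 260485 /5082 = 51.26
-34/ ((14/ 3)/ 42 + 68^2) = -306/ 41617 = -0.01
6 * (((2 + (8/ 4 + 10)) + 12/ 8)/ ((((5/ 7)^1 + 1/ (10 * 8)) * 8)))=6510/ 407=16.00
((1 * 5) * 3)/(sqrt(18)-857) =-12855/734431-45 * sqrt(2)/734431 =-0.02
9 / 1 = 9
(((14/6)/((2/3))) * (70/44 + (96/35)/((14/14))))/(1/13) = 43381/220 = 197.19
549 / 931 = 0.59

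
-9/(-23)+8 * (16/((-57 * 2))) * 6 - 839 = -369416/437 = -845.35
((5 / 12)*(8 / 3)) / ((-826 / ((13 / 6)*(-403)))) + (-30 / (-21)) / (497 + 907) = 2705 / 2301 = 1.18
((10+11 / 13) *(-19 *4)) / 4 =-2679 / 13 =-206.08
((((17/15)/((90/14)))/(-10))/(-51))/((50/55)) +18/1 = 18.00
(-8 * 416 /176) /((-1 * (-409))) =-208 /4499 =-0.05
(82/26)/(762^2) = 41/7548372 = 0.00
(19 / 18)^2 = 361 / 324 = 1.11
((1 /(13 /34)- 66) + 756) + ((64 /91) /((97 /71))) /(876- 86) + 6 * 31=235649214 /268205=878.62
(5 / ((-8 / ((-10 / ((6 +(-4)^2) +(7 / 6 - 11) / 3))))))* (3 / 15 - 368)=-82755 / 674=-122.78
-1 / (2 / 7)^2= -49 / 4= -12.25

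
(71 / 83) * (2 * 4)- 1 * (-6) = 1066 / 83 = 12.84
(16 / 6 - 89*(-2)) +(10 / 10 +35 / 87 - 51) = 131.07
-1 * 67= -67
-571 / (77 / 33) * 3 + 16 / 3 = -15305 / 21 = -728.81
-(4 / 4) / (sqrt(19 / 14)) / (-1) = sqrt(266) / 19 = 0.86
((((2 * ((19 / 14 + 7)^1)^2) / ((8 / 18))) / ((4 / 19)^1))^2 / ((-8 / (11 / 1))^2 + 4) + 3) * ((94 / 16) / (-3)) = -10387242934539013 / 10778607616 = -963690.61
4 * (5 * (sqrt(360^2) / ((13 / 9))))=64800 / 13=4984.62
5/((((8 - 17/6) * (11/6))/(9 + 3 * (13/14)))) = 1350/217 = 6.22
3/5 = 0.60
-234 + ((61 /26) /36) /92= -20150147 /86112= -234.00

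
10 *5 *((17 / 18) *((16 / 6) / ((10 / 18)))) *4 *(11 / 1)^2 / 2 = 164560 / 3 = 54853.33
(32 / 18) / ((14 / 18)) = 16 / 7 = 2.29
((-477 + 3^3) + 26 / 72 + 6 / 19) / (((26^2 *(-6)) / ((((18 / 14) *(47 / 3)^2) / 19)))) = 678907433 / 368982432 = 1.84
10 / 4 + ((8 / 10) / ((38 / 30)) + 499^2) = 9462157 / 38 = 249004.13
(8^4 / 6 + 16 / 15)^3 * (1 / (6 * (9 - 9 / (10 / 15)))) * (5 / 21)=-2818689.29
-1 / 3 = -0.33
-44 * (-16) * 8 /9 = 5632 /9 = 625.78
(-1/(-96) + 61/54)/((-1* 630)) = -197/108864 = -0.00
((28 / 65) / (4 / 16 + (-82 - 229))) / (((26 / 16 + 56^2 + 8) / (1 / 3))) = -128 / 871374075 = -0.00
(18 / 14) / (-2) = -9 / 14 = -0.64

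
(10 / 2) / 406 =5 / 406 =0.01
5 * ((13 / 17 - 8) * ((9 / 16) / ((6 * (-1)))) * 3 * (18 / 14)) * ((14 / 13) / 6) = 16605 / 7072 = 2.35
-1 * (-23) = 23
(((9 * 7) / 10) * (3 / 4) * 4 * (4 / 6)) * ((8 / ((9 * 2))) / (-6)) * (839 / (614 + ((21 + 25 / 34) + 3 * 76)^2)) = -13578376 / 1092102975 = -0.01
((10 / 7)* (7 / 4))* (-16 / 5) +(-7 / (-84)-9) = -16.92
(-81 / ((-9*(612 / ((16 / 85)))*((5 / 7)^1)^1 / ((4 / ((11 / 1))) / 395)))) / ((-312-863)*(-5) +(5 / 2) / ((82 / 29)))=18368 / 30251346118125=0.00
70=70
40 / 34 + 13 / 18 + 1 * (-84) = -82.10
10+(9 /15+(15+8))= 168 /5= 33.60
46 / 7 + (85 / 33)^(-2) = 339973 / 50575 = 6.72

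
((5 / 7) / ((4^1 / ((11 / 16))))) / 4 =55 / 1792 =0.03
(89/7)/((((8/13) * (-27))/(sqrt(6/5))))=-1157 * sqrt(30)/7560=-0.84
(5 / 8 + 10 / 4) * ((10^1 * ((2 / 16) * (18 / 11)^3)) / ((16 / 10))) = 455625 / 42592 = 10.70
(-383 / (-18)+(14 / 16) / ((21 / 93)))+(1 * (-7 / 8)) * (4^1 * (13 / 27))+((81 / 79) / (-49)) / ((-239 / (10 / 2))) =4689769141 / 199836504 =23.47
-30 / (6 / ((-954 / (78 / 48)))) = 2935.38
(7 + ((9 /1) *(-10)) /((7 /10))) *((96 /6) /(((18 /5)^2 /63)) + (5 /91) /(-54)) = -325247945 /34398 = -9455.43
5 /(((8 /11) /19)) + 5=1085 /8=135.62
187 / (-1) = -187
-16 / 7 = -2.29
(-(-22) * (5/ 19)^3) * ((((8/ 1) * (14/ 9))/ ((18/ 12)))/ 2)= 308000/ 185193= 1.66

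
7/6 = 1.17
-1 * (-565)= 565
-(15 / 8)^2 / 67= -225 / 4288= -0.05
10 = 10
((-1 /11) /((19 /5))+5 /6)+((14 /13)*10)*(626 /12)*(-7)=-21365155 /5434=-3931.75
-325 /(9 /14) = -4550 /9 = -505.56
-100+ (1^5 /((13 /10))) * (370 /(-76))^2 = -767475 /9386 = -81.77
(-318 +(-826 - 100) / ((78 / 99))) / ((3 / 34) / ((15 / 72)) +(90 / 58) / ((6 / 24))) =-5317005 / 23608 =-225.22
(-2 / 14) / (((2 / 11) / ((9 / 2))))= -99 / 28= -3.54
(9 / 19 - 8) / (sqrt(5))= -143 * sqrt(5) / 95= -3.37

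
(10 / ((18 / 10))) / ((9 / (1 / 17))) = 50 / 1377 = 0.04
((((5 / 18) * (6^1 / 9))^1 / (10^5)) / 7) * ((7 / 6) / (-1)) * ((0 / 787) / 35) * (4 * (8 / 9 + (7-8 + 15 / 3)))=0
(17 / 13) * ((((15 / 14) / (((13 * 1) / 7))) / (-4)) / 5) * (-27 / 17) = 81 / 1352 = 0.06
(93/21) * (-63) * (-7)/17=1953/17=114.88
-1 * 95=-95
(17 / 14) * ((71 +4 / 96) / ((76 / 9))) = 86955 / 8512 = 10.22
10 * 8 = 80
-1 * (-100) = 100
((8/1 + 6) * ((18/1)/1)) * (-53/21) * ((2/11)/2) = -636/11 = -57.82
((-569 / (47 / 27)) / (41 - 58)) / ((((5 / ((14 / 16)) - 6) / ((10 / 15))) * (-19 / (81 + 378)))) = 967869 / 893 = 1083.84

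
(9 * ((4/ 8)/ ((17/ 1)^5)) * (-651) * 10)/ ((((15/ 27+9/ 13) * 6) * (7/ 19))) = -3101085/ 414598244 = -0.01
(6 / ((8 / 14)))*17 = 178.50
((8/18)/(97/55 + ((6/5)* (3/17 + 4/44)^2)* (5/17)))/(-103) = -11889460/4929017517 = -0.00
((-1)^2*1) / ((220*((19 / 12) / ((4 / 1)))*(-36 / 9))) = -3 / 1045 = -0.00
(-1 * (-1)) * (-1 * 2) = -2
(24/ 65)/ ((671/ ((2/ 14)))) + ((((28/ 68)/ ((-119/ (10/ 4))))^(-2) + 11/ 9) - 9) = 183488672446/ 13738725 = 13355.58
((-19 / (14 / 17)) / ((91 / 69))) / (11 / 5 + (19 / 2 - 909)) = 37145 / 1905267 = 0.02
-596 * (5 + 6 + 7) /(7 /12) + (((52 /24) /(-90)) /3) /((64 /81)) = -164782171 /8960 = -18390.87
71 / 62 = 1.15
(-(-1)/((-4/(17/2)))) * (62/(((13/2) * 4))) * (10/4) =-2635/208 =-12.67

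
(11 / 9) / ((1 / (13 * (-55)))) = -7865 / 9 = -873.89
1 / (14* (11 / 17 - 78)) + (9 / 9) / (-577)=-28219 / 10622570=-0.00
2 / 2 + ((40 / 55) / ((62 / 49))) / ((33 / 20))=15173 / 11253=1.35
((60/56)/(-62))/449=-15/389732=-0.00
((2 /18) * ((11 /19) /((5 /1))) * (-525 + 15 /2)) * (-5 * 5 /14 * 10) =31625 /266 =118.89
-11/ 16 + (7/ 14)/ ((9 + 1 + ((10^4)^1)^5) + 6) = -137500000000000000021/ 200000000000000000032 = -0.69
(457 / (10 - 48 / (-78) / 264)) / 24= 65351 / 34328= 1.90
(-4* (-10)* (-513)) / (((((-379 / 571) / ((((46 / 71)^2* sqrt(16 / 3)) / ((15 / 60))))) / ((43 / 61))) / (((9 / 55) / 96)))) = 144.04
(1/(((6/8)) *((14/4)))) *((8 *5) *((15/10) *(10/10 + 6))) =160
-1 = -1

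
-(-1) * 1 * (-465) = -465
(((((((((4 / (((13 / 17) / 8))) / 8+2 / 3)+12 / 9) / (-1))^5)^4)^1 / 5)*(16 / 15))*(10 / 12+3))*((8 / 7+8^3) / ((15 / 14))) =3834786754770695999966232406425359683426451456 / 64141752740222698105953375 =59786123561384015641.83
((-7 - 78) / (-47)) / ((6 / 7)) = 595 / 282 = 2.11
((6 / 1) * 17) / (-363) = -34 / 121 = -0.28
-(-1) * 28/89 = 28/89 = 0.31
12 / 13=0.92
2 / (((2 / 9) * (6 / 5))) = 15 / 2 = 7.50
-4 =-4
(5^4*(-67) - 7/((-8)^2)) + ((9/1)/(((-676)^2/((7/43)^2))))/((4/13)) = -41875.11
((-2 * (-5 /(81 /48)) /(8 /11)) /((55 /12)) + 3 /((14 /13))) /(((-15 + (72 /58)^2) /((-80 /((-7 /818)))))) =-15822574000 /4991679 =-3169.79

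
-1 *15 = -15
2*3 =6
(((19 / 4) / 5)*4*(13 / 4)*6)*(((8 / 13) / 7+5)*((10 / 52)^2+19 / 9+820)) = 44002145353 / 141960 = 309961.58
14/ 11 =1.27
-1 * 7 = -7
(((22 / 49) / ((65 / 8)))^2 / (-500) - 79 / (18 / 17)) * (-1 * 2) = 1702961911267 / 11412253125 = 149.22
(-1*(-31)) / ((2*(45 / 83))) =2573 / 90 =28.59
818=818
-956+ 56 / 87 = -955.36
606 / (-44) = -303 / 22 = -13.77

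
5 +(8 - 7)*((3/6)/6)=61/12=5.08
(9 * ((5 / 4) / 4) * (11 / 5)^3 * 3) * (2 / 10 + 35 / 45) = 43923 / 500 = 87.85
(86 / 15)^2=7396 / 225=32.87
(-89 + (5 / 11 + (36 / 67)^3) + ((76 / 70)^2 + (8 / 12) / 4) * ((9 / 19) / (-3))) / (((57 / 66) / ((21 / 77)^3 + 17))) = -309121321330672758 / 177029545425425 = -1746.16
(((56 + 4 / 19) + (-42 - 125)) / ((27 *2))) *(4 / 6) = -2105 / 1539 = -1.37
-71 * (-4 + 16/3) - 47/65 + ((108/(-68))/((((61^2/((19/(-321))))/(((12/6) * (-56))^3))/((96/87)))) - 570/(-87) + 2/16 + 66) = -18947798141923/306206894760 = -61.88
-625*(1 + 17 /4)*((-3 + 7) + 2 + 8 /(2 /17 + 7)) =-5656875 /242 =-23375.52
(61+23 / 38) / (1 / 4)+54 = 5708 / 19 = 300.42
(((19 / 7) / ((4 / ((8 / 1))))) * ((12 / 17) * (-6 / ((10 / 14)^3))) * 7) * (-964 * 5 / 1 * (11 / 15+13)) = 62120252544 / 2125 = 29233060.02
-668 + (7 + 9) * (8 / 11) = -7220 / 11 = -656.36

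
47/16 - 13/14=225/112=2.01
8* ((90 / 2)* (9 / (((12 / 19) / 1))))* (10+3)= 66690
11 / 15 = 0.73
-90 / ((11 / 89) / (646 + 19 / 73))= -377887770 / 803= -470594.98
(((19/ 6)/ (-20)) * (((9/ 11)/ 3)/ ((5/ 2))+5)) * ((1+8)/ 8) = -16017/ 17600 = -0.91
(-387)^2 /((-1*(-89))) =149769 /89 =1682.80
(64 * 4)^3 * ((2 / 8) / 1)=4194304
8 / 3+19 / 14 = 169 / 42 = 4.02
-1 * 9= -9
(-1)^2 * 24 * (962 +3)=23160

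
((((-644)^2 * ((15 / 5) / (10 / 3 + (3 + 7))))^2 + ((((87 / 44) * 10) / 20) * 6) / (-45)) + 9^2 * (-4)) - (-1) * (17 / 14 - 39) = 67050066479107 / 7700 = 8707800841.44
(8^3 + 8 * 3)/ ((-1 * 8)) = -67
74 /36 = 37 /18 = 2.06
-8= -8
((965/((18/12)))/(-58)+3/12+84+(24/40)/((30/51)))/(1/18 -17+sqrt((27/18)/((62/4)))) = -3661064877/836012870 -17424423 * sqrt(93)/2090032175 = -4.46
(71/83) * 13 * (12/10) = 5538/415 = 13.34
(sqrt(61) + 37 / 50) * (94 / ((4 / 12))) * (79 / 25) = 7619.30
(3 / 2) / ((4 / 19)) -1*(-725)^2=-4204943 / 8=-525617.88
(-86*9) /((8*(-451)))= 387 /1804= 0.21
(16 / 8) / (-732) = -1 / 366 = -0.00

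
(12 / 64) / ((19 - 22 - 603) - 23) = -3 / 10064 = -0.00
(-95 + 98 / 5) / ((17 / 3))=-1131 / 85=-13.31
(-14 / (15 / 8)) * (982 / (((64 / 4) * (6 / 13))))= -44681 / 45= -992.91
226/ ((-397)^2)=226/ 157609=0.00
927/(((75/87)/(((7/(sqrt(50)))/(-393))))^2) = 4244527/536281250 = 0.01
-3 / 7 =-0.43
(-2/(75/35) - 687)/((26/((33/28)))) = -113509/3640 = -31.18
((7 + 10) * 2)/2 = 17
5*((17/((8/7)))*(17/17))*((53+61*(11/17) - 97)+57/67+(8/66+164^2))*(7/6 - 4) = -300714855805/53064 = -5667022.01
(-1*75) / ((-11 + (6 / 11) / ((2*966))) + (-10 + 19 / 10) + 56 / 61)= 40511625 / 9820928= 4.13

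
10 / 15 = 2 / 3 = 0.67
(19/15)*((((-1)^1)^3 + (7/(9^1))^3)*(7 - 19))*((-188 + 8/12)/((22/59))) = -486361544/120285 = -4043.41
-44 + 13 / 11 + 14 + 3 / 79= -25010 / 869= -28.78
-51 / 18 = -17 / 6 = -2.83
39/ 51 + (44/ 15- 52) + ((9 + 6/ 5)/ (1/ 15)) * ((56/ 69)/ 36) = -87687/ 1955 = -44.85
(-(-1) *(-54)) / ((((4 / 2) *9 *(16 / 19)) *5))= -57 / 80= -0.71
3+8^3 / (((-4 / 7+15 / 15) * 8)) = 457 / 3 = 152.33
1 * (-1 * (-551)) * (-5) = -2755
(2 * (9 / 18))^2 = 1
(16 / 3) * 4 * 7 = 448 / 3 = 149.33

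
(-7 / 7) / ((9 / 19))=-19 / 9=-2.11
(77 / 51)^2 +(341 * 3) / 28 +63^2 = 291881167 / 72828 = 4007.82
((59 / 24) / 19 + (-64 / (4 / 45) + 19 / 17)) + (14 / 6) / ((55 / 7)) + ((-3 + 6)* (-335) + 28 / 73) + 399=-41210801227 / 31124280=-1324.07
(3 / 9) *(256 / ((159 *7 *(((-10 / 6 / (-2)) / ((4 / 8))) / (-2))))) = -512 / 5565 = -0.09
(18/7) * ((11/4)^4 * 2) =131769/448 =294.13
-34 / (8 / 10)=-85 / 2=-42.50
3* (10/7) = 30/7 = 4.29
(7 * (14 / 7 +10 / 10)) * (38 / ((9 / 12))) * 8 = 8512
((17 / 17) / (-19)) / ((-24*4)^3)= 1 / 16809984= 0.00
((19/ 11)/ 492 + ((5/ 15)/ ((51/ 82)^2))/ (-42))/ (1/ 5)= -0.09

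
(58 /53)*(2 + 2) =4.38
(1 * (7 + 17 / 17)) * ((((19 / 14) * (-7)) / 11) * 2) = -152 / 11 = -13.82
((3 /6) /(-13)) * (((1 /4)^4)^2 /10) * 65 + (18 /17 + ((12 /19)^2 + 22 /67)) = 192517093845 /107788107776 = 1.79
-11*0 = 0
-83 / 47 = -1.77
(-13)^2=169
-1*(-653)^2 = -426409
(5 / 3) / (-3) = -0.56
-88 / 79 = -1.11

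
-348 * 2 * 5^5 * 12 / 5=-5220000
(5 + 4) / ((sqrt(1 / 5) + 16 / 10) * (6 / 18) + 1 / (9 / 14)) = 38070 / 8791 - 1215 * sqrt(5) / 8791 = 4.02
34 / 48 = 17 / 24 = 0.71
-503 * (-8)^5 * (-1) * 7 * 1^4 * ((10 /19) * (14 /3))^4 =-4198833756.50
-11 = -11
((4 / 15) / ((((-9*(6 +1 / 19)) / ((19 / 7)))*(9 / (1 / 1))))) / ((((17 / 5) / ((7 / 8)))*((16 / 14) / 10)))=-2527 / 760104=-0.00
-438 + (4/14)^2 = -21458/49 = -437.92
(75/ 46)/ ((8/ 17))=1275/ 368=3.46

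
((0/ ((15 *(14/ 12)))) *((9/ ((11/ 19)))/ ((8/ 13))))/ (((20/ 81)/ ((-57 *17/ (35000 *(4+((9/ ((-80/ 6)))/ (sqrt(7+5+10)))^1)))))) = 0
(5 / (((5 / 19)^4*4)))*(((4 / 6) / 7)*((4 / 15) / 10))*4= 521284 / 196875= 2.65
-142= -142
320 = 320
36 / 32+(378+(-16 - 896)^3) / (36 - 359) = 6068404107 / 2584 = 2348453.60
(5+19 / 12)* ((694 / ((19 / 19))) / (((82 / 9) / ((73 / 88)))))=6003447 / 14432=415.98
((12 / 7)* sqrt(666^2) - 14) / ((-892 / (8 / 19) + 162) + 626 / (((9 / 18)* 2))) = -15788 / 18627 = -0.85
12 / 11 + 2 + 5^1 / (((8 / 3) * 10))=577 / 176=3.28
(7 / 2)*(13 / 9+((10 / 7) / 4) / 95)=3467 / 684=5.07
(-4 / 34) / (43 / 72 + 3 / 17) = -144 / 947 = -0.15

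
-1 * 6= -6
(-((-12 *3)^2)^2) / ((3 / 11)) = -6158592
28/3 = 9.33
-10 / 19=-0.53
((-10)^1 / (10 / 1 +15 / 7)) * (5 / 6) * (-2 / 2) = 35 / 51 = 0.69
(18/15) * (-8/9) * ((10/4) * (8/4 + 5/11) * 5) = -360/11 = -32.73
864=864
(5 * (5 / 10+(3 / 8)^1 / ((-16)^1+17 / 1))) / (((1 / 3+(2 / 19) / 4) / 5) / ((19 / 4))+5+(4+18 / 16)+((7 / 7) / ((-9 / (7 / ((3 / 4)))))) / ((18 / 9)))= 243675 / 535897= 0.45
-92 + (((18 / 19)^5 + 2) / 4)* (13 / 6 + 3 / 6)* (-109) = -292.79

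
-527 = -527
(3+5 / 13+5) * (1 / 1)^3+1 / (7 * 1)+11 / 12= 10313 / 1092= 9.44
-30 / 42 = -5 / 7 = -0.71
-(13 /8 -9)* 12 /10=177 /20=8.85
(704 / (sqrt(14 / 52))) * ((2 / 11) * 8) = 1024 * sqrt(182) / 7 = 1973.50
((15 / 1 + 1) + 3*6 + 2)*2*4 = 288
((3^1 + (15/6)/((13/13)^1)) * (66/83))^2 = 131769/6889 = 19.13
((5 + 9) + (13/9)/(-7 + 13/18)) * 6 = 9336/113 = 82.62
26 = 26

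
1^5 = 1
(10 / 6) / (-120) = -1 / 72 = -0.01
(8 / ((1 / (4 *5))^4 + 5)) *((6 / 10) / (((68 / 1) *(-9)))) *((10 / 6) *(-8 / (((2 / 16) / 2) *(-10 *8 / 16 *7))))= -8192000 / 856801071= -0.01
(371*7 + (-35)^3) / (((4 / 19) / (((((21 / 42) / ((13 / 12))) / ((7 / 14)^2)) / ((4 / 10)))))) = -11479230 / 13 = -883017.69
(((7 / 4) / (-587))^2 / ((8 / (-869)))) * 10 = -212905 / 22052416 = -0.01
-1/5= -0.20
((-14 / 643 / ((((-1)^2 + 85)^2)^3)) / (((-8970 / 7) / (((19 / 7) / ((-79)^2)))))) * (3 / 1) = 133 / 2427152451691536612160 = 0.00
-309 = -309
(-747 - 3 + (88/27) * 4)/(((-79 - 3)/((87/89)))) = 288521/32841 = 8.79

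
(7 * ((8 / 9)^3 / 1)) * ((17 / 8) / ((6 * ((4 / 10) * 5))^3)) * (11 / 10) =1309 / 196830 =0.01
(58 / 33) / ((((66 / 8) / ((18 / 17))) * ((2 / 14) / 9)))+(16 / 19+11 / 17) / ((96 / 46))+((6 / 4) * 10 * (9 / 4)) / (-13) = 300662231 / 24387792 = 12.33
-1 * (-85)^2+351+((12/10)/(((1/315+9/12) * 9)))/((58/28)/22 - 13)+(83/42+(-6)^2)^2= -5431.82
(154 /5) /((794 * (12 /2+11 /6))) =462 /93295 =0.00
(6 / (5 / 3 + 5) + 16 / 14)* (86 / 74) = 6149 / 2590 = 2.37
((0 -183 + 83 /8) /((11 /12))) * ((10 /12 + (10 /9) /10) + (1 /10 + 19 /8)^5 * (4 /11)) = -11045828627461 /1689600000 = -6537.54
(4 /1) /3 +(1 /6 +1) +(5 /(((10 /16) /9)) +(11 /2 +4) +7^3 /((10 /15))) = 1197 /2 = 598.50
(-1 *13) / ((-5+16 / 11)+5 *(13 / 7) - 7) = 1001 / 97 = 10.32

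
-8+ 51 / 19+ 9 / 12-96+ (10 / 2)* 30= 49.43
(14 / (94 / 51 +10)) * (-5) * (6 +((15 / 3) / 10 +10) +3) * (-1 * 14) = 487305 / 302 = 1613.59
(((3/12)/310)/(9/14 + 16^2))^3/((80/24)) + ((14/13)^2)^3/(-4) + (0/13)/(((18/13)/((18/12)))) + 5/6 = 709697030044510446431039383/1600766874608504961979920000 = 0.44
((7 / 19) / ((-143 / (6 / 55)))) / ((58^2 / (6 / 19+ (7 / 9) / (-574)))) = -30863 / 1174808357580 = -0.00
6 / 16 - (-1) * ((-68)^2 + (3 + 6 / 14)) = 259157 / 56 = 4627.80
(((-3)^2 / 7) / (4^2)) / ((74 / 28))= 0.03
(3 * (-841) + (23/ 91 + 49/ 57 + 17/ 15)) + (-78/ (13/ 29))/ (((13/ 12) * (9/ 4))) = -67227122/ 25935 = -2592.14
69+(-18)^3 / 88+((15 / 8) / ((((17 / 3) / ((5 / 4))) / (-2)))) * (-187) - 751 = -104471 / 176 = -593.59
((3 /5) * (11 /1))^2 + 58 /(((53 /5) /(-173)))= -1196533 /1325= -903.04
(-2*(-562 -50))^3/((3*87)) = 203751936/29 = 7025928.83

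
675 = 675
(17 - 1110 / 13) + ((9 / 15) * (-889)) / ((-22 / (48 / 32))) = -32.02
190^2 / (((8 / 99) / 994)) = 444057075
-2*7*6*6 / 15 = -168 / 5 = -33.60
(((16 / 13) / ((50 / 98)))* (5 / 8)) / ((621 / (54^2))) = 10584 / 1495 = 7.08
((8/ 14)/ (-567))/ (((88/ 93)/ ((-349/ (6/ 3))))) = 10819/ 58212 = 0.19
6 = 6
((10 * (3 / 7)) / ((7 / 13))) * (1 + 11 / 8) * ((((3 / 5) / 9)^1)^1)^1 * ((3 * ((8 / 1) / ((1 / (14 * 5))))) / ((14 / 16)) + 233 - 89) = 2601.06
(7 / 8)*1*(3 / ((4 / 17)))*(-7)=-78.09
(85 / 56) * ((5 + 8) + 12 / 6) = 1275 / 56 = 22.77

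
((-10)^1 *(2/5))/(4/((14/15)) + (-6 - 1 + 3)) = -14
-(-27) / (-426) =-9 / 142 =-0.06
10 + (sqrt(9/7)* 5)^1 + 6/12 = 15* sqrt(7)/7 + 21/2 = 16.17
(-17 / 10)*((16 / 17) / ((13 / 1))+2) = -229 / 65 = -3.52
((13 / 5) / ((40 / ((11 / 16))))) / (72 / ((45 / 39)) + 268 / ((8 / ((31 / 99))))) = 14157 / 23091520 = 0.00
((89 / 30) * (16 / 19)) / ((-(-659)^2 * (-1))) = 712 / 123770085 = 0.00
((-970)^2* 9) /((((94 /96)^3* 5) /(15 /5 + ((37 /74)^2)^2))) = 573608770560 /103823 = 5524871.85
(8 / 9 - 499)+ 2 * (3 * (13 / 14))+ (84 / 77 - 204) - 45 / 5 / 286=-12531163 / 18018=-695.48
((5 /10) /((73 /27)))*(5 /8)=135 /1168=0.12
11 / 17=0.65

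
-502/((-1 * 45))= 502/45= 11.16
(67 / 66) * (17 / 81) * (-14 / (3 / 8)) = -63784 / 8019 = -7.95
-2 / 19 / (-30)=1 / 285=0.00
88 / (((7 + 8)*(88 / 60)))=4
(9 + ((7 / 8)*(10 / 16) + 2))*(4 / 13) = 739 / 208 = 3.55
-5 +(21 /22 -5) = -199 /22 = -9.05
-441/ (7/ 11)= -693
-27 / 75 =-9 / 25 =-0.36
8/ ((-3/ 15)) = -40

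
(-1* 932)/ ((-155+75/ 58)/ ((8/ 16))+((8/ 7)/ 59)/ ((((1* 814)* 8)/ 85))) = 9086327096/ 2997060065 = 3.03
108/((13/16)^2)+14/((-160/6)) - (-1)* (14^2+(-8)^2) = 2859971/6760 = 423.07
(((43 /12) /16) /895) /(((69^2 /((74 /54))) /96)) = 0.00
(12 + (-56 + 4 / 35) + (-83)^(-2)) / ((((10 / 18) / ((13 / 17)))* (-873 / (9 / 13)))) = 0.05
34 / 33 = 1.03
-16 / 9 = -1.78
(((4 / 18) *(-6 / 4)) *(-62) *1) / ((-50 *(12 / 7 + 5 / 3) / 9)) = -1953 / 1775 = -1.10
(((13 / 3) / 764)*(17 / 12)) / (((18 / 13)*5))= 0.00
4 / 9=0.44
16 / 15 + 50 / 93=746 / 465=1.60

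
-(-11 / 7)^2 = -121 / 49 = -2.47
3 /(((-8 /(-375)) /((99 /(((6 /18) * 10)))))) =66825 /16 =4176.56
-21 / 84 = -1 / 4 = -0.25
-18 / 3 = -6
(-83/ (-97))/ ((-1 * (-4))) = 83/ 388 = 0.21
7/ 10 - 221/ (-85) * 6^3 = 5623/ 10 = 562.30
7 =7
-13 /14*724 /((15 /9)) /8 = -7059 /140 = -50.42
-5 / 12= -0.42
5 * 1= 5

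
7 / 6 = 1.17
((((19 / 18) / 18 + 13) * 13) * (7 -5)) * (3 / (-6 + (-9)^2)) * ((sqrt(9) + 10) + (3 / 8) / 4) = 23046257 / 129600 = 177.83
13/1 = 13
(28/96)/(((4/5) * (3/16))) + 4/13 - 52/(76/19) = -2515/234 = -10.75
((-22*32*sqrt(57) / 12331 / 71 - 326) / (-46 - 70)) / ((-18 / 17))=-2771 / 1044 - 136*sqrt(57) / 20773251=-2.65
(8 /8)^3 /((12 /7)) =7 /12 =0.58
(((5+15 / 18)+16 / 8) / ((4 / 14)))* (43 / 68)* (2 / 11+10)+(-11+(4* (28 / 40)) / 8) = 1861087 / 11220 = 165.87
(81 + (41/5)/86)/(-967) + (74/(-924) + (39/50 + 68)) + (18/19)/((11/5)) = 69.05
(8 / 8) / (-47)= -1 / 47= -0.02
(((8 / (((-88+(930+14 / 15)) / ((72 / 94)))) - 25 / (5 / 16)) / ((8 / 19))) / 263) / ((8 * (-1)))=28225165 / 312584968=0.09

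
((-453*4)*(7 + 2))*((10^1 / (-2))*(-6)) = -489240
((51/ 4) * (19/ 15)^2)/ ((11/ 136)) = 208658/ 825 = 252.92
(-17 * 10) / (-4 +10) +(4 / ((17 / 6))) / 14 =-10079 / 357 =-28.23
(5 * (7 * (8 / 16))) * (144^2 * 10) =3628800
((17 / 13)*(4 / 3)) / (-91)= -68 / 3549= -0.02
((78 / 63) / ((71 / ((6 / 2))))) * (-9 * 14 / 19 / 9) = -52 / 1349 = -0.04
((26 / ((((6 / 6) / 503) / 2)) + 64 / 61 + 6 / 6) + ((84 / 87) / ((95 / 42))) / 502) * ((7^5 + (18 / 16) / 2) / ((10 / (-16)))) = -296725754831656733 / 421818050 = -703444897.23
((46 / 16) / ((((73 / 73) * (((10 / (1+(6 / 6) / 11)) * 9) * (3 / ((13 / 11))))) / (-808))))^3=-220326975764792 / 161433496125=-1364.82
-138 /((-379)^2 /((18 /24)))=-207 /287282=-0.00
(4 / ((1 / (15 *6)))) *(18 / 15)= 432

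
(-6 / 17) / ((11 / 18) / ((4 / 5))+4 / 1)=-432 / 5831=-0.07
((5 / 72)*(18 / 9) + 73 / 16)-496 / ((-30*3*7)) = 9221 / 1680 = 5.49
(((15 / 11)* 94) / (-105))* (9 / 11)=-846 / 847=-1.00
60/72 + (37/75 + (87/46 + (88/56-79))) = -896093/12075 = -74.21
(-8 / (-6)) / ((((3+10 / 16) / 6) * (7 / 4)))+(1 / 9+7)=15296 / 1827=8.37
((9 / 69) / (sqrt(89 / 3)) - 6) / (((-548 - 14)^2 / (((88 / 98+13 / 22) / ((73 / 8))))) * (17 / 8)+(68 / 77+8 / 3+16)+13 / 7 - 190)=-5932080 / 4066737228703+2966040 * sqrt(267) / 8324611107155041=-0.00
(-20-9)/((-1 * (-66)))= -29/66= -0.44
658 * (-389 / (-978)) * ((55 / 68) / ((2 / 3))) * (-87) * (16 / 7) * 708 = -44705003.06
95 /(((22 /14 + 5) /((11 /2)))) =7315 /92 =79.51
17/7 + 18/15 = 127/35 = 3.63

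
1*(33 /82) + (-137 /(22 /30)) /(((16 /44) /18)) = -9247.10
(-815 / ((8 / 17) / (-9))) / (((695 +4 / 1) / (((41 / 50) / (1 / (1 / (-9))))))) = -113611 / 55920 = -2.03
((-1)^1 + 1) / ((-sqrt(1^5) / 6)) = 0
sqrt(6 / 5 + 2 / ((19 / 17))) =2 * sqrt(6745) / 95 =1.73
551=551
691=691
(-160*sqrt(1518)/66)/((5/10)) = -160*sqrt(1518)/33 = -188.90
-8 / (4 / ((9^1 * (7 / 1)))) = -126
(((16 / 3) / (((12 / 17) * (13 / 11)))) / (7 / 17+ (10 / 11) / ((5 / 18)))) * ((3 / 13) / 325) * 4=559504 / 113529975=0.00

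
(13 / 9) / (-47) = -0.03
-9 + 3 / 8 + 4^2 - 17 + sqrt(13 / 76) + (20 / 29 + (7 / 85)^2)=-8.51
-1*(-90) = 90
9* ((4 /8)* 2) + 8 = 17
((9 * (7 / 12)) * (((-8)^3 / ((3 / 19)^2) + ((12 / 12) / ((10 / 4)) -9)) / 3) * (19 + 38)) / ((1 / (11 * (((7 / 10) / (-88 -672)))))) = 20763.78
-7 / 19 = -0.37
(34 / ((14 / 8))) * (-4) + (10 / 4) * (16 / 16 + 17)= -229 / 7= -32.71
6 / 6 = 1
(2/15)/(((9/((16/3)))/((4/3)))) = 128/1215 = 0.11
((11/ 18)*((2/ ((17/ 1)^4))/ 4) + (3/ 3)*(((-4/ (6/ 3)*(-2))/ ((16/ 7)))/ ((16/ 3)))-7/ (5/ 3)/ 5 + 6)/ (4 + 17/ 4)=0.67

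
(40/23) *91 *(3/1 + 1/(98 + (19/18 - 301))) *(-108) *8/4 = -1711958976/16721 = -102383.77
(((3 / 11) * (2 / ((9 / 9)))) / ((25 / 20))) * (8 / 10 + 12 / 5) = 384 / 275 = 1.40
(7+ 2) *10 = 90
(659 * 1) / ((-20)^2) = 659 / 400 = 1.65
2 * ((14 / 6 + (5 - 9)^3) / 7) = -370 / 21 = -17.62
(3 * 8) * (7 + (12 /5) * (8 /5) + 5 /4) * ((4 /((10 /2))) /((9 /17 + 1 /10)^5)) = 32958856569600 /14025517307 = 2349.92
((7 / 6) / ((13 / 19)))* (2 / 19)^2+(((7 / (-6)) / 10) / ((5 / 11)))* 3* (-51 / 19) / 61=238553 / 4520100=0.05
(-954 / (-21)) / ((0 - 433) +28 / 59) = -18762 / 178633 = -0.11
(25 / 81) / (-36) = -25 / 2916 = -0.01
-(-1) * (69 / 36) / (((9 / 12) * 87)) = 23 / 783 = 0.03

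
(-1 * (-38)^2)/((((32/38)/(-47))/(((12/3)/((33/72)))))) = 7736952/11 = 703359.27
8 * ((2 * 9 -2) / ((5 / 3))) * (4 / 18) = 256 / 15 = 17.07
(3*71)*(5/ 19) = 1065/ 19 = 56.05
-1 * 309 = -309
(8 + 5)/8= 13/8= 1.62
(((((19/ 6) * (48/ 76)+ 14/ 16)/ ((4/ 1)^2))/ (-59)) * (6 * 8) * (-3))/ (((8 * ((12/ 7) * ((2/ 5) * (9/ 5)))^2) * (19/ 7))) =4930625/ 371920896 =0.01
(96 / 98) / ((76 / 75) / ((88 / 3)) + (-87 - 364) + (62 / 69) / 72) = -32788800 / 15094252873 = -0.00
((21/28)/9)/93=1/1116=0.00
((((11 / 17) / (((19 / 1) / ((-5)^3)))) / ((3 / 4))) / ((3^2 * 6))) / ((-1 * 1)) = 2750 / 26163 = 0.11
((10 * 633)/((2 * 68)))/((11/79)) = 250035/748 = 334.27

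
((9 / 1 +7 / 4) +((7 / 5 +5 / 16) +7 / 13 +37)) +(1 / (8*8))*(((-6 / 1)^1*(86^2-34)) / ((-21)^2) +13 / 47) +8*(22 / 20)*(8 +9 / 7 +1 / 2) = 1289096869 / 9580480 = 134.55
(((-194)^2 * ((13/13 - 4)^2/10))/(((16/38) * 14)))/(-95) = -84681/1400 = -60.49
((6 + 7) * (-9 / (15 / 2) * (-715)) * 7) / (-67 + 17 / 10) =-780780 / 653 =-1195.68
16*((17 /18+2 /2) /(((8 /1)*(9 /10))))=350 /81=4.32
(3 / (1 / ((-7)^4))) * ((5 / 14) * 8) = 20580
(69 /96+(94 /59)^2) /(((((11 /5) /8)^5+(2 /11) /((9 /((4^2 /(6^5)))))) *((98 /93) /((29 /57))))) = 404990357112000000 /415744188601567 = 974.13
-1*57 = -57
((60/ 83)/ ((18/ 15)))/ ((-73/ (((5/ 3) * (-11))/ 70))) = 0.00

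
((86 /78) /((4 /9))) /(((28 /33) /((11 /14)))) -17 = -299701 /20384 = -14.70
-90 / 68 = -45 / 34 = -1.32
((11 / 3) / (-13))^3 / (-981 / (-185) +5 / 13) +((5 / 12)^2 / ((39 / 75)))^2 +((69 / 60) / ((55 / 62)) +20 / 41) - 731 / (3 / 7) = -35415202228682767 / 20786314348800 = -1703.77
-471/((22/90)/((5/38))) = -105975/418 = -253.53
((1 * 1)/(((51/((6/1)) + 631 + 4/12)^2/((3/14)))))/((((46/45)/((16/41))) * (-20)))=-972/97285016521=-0.00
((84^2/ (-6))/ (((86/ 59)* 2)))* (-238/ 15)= 1376116/ 215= 6400.54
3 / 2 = 1.50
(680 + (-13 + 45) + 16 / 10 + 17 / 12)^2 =1840495801 / 3600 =511248.83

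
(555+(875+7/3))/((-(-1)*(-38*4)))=-4297/456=-9.42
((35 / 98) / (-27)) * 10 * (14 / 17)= -0.11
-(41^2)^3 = -4750104241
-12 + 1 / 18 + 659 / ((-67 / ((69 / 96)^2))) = -10512859 / 617472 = -17.03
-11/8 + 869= 6941/8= 867.62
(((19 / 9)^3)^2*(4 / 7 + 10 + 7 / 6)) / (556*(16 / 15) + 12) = 115968096665 / 67527019224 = 1.72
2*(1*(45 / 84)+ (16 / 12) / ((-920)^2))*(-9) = -7141521 / 740600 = -9.64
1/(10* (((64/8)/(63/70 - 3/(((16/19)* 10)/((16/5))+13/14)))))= 543/757600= 0.00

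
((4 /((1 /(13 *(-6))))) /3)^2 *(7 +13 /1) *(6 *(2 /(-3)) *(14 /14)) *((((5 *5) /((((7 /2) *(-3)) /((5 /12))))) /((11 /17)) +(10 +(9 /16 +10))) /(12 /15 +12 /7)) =-7131698600 /1089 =-6548850.87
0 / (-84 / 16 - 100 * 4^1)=0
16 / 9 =1.78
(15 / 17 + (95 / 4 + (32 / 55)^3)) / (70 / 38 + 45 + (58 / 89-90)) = -475012636159 / 813191753000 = -0.58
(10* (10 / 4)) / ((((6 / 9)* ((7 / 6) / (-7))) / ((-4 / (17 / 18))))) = 16200 / 17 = 952.94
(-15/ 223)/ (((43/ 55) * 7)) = -825/ 67123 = -0.01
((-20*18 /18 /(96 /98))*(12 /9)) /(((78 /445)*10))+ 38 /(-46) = -528191 /32292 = -16.36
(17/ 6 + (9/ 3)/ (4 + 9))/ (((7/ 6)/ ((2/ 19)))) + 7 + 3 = 10.28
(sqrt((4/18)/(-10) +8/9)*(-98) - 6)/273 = -14*sqrt(195)/585 - 2/91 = -0.36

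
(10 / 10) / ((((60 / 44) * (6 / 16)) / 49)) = 4312 / 45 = 95.82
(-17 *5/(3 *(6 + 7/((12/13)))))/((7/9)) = -3060/1141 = -2.68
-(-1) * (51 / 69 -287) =-6584 / 23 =-286.26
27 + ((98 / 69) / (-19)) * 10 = 34417 / 1311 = 26.25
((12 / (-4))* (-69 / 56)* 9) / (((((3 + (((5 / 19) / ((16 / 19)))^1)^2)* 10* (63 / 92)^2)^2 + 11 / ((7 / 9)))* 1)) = 30370476589056 / 205532332713479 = 0.15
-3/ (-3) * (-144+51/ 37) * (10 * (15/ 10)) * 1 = -79155/ 37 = -2139.32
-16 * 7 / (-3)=112 / 3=37.33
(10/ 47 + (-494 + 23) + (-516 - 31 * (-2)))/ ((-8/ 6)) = 130395/ 188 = 693.59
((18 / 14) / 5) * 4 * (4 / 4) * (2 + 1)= 108 / 35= 3.09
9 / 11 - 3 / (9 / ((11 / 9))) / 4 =851 / 1188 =0.72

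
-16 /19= -0.84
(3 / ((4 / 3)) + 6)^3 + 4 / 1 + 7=36641 / 64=572.52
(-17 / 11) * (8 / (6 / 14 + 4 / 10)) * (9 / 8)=-5355 / 319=-16.79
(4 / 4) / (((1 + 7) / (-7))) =-7 / 8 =-0.88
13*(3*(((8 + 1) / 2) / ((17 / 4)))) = 702 / 17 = 41.29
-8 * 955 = -7640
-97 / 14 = -6.93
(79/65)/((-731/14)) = -1106/47515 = -0.02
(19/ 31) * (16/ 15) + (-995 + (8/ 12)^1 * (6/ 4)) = -461906/ 465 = -993.35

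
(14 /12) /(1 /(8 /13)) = 28 /39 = 0.72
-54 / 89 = -0.61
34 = 34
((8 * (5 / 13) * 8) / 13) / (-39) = -0.05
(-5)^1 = -5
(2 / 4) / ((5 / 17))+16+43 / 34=1612 / 85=18.96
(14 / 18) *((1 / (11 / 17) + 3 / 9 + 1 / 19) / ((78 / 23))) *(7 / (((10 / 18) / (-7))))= -9553579 / 244530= -39.07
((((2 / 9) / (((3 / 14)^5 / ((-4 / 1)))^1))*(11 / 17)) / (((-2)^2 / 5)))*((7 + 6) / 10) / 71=-76908832 / 2639709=-29.14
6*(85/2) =255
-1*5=-5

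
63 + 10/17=1081/17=63.59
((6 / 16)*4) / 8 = 3 / 16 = 0.19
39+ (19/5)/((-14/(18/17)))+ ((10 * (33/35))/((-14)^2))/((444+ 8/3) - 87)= 2435669643/62916490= 38.71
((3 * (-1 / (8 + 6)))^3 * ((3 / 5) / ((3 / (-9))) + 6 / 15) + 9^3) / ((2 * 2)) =1428867 / 7840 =182.25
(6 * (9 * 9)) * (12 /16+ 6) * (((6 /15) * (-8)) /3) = -17496 /5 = -3499.20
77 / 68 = 1.13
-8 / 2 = -4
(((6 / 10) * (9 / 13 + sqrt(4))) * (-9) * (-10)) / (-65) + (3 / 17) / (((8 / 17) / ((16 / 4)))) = -249 / 338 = -0.74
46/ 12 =23/ 6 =3.83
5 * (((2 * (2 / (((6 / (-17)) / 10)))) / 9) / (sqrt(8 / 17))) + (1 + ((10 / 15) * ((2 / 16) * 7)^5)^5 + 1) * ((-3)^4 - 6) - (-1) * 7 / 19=273845978685901554932355133 / 1816930504284095995969536 - 425 * sqrt(34) / 27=58.94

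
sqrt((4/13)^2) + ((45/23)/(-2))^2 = 34789/27508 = 1.26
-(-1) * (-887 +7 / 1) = -880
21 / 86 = 0.24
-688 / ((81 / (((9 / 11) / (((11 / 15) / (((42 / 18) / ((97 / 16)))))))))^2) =-215756800 / 11158330689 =-0.02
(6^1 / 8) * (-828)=-621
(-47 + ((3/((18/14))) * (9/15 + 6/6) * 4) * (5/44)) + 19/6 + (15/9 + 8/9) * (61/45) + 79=40.33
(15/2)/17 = 15/34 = 0.44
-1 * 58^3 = -195112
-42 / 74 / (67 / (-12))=252 / 2479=0.10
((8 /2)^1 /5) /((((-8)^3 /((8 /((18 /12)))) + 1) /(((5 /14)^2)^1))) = -1 /931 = -0.00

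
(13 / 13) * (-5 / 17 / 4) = -5 / 68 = -0.07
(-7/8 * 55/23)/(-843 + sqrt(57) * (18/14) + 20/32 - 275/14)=21560 * sqrt(57)/5954411327 + 43365245/17863233981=0.00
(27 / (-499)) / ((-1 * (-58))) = -0.00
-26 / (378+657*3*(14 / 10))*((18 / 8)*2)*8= -520 / 1743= -0.30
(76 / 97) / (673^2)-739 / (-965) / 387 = 32495692087 / 16407414170415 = 0.00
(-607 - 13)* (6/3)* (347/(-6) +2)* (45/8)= 778875/2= 389437.50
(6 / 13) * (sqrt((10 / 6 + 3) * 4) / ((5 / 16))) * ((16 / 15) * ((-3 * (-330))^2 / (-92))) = -3345408 * sqrt(42) / 299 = -72510.78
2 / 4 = 1 / 2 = 0.50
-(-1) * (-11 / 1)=-11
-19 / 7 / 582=-19 / 4074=-0.00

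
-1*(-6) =6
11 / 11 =1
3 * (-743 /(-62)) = 2229 /62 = 35.95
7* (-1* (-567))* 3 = 11907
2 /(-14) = -1 /7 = -0.14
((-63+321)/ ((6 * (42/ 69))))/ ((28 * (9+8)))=0.15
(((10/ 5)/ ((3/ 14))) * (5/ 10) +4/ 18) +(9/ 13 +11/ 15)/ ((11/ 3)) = 33962/ 6435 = 5.28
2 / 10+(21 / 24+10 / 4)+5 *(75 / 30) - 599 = -23317 / 40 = -582.92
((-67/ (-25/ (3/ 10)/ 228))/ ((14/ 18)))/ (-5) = -206226/ 4375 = -47.14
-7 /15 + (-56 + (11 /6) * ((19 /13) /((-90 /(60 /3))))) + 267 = 209.94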